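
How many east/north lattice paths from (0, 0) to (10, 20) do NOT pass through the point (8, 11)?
Number of paths = 25888005

Total paths from (0, 0) to (10, 20): C(30, 10) = 30045015. Paths through (8, 11): (paths (0, 0) → (8, 11)) × (paths (8, 11) → (10, 20)) = C(19, 8) · C(11, 2) = 75582 · 55 = 4157010. Avoidance count = 30045015 − 4157010 = 25888005.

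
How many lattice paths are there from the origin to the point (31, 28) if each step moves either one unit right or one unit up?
Number of paths = 55317304280338408

A monotone lattice path from (0, 0) to (31, 28) consists of 31 east steps and 28 north steps in some order, so it is determined by which 31 of the 59 steps are east. The count is C(59, 31) = 55317304280338408.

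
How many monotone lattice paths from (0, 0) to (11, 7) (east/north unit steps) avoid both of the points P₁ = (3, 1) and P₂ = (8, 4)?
Number of paths = 14392

Inclusion–exclusion. Total paths: C(18, 11) = 31824. Through P₁: C(4, 3)·C(14, 8) = 12012. Through P₂: C(12, 8)·C(6, 3) = 9900. Since P₁ is strictly southwest of P₂, a monotone path through both must visit P₁ then P₂; paths through both = C(4, 3)·C(8, 5)·C(6, 3) = 4480. Avoid both = 31824 − 12012 − 9900 + 4480 = 14392.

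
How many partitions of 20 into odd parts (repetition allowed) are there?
p_odd(20) = 64

Enumerate partitions using only odd parts via the recurrence o(n, m) = o(n, m−2) + o(n−m, m) over odd m, starting from the largest odd part ≤ n. This gives p_odd(20) = 64. (Euler's theorem: equals the count of distinct-part partitions.)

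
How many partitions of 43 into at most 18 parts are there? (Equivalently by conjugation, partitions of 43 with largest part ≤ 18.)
p(43, parts ≤ 18) = 55940

Use the recurrence p(n, m) = p(n, m−1) + p(n−m, m): either the largest part is < m (count p(n, m−1)) or the largest part is exactly m (remove one copy of m, count p(n−m, m)). With p(0, ·) = 1 this gives p(43, parts ≤ 18) = 55940. (By conjugating Young diagrams, this also counts partitions of 43 into at most 18 parts.)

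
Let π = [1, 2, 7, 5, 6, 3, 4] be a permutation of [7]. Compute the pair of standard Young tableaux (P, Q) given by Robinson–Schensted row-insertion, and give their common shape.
P = [1, 2, 3, 4] / [5, 6] / [7];  Q = [1, 2, 3, 5] / [4, 7] / [6];  common shape = (4, 2, 1)

Row-insert the values π_1, π_2, … into P one at a time, bumping the leftmost entry strictly greater than the inserted value down to the next row. The recording tableau Q records, in position (i, j), the step at which that cell was added to P.
  Insert 1 (step 1): P = [1];  Q = [1]
  Insert 2 (step 2): P = [1, 2];  Q = [1, 2]
  Insert 7 (step 3): P = [1, 2, 7];  Q = [1, 2, 3]
  Insert 5 (step 4): P = [1, 2, 5] / [7];  Q = [1, 2, 3] / [4]
  Insert 6 (step 5): P = [1, 2, 5, 6] / [7];  Q = [1, 2, 3, 5] / [4]
  Insert 3 (step 6): P = [1, 2, 3, 6] / [5] / [7];  Q = [1, 2, 3, 5] / [4] / [6]
  Insert 4 (step 7): P = [1, 2, 3, 4] / [5, 6] / [7];  Q = [1, 2, 3, 5] / [4, 7] / [6]
Final shape: (4, 2, 1).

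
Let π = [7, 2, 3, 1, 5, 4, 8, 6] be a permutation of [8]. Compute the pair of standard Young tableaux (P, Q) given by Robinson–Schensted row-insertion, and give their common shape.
P = [1, 3, 4, 6] / [2, 5, 8] / [7];  Q = [1, 3, 5, 7] / [2, 6, 8] / [4];  common shape = (4, 3, 1)

Row-insert the values π_1, π_2, … into P one at a time, bumping the leftmost entry strictly greater than the inserted value down to the next row. The recording tableau Q records, in position (i, j), the step at which that cell was added to P.
  Insert 7 (step 1): P = [7];  Q = [1]
  Insert 2 (step 2): P = [2] / [7];  Q = [1] / [2]
  Insert 3 (step 3): P = [2, 3] / [7];  Q = [1, 3] / [2]
  Insert 1 (step 4): P = [1, 3] / [2] / [7];  Q = [1, 3] / [2] / [4]
  Insert 5 (step 5): P = [1, 3, 5] / [2] / [7];  Q = [1, 3, 5] / [2] / [4]
  Insert 4 (step 6): P = [1, 3, 4] / [2, 5] / [7];  Q = [1, 3, 5] / [2, 6] / [4]
  Insert 8 (step 7): P = [1, 3, 4, 8] / [2, 5] / [7];  Q = [1, 3, 5, 7] / [2, 6] / [4]
  Insert 6 (step 8): P = [1, 3, 4, 6] / [2, 5, 8] / [7];  Q = [1, 3, 5, 7] / [2, 6, 8] / [4]
Final shape: (4, 3, 1).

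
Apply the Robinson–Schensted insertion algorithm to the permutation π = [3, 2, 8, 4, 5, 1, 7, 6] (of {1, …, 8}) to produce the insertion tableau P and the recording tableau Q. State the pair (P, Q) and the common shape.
P = [1, 4, 5, 6] / [2, 7] / [3, 8];  Q = [1, 3, 5, 7] / [2, 4] / [6, 8];  common shape = (4, 2, 2)

Row-insert the values π_1, π_2, … into P one at a time, bumping the leftmost entry strictly greater than the inserted value down to the next row. The recording tableau Q records, in position (i, j), the step at which that cell was added to P.
  Insert 3 (step 1): P = [3];  Q = [1]
  Insert 2 (step 2): P = [2] / [3];  Q = [1] / [2]
  Insert 8 (step 3): P = [2, 8] / [3];  Q = [1, 3] / [2]
  Insert 4 (step 4): P = [2, 4] / [3, 8];  Q = [1, 3] / [2, 4]
  Insert 5 (step 5): P = [2, 4, 5] / [3, 8];  Q = [1, 3, 5] / [2, 4]
  Insert 1 (step 6): P = [1, 4, 5] / [2, 8] / [3];  Q = [1, 3, 5] / [2, 4] / [6]
  Insert 7 (step 7): P = [1, 4, 5, 7] / [2, 8] / [3];  Q = [1, 3, 5, 7] / [2, 4] / [6]
  Insert 6 (step 8): P = [1, 4, 5, 6] / [2, 7] / [3, 8];  Q = [1, 3, 5, 7] / [2, 4] / [6, 8]
Final shape: (4, 2, 2).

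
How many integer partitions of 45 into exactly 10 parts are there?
p(45, 10 parts) = 8070

Partitions of n into exactly k parts are in bijection with partitions of n − k into at most k parts (subtract 1 from each part). So p(45, exactly 10) = p(35, parts ≤ 10). Computing via the recurrence p(m, j) = p(m, j−1) + p(m−j, j) gives 8070.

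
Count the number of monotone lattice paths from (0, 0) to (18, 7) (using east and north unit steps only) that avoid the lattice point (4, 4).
Number of paths = 433100

Total paths from (0, 0) to (18, 7): C(25, 18) = 480700. Paths through (4, 4): (paths (0, 0) → (4, 4)) × (paths (4, 4) → (18, 7)) = C(8, 4) · C(17, 14) = 70 · 680 = 47600. Avoidance count = 480700 − 47600 = 433100.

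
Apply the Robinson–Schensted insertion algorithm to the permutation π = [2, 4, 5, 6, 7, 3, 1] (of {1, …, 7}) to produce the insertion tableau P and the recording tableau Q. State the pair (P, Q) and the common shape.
P = [1, 3, 5, 6, 7] / [2] / [4];  Q = [1, 2, 3, 4, 5] / [6] / [7];  common shape = (5, 1, 1)

Row-insert the values π_1, π_2, … into P one at a time, bumping the leftmost entry strictly greater than the inserted value down to the next row. The recording tableau Q records, in position (i, j), the step at which that cell was added to P.
  Insert 2 (step 1): P = [2];  Q = [1]
  Insert 4 (step 2): P = [2, 4];  Q = [1, 2]
  Insert 5 (step 3): P = [2, 4, 5];  Q = [1, 2, 3]
  Insert 6 (step 4): P = [2, 4, 5, 6];  Q = [1, 2, 3, 4]
  Insert 7 (step 5): P = [2, 4, 5, 6, 7];  Q = [1, 2, 3, 4, 5]
  Insert 3 (step 6): P = [2, 3, 5, 6, 7] / [4];  Q = [1, 2, 3, 4, 5] / [6]
  Insert 1 (step 7): P = [1, 3, 5, 6, 7] / [2] / [4];  Q = [1, 2, 3, 4, 5] / [6] / [7]
Final shape: (5, 1, 1).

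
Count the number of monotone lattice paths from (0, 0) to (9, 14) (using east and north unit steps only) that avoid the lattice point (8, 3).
Number of paths = 815210

Total paths from (0, 0) to (9, 14): C(23, 9) = 817190. Paths through (8, 3): (paths (0, 0) → (8, 3)) × (paths (8, 3) → (9, 14)) = C(11, 8) · C(12, 1) = 165 · 12 = 1980. Avoidance count = 817190 − 1980 = 815210.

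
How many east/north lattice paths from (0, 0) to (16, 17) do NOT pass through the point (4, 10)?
Number of paths = 1116364722

Total paths from (0, 0) to (16, 17): C(33, 16) = 1166803110. Paths through (4, 10): (paths (0, 0) → (4, 10)) × (paths (4, 10) → (16, 17)) = C(14, 4) · C(19, 12) = 1001 · 50388 = 50438388. Avoidance count = 1166803110 − 50438388 = 1116364722.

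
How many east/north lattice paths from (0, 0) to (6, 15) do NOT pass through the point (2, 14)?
Number of paths = 53664

Total paths from (0, 0) to (6, 15): C(21, 6) = 54264. Paths through (2, 14): (paths (0, 0) → (2, 14)) × (paths (2, 14) → (6, 15)) = C(16, 2) · C(5, 4) = 120 · 5 = 600. Avoidance count = 54264 − 600 = 53664.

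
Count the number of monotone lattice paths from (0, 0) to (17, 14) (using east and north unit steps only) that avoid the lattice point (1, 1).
Number of paths = 129454695

Total paths from (0, 0) to (17, 14): C(31, 17) = 265182525. Paths through (1, 1): (paths (0, 0) → (1, 1)) × (paths (1, 1) → (17, 14)) = C(2, 1) · C(29, 16) = 2 · 67863915 = 135727830. Avoidance count = 265182525 − 135727830 = 129454695.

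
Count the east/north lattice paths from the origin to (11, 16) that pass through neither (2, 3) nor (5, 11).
Number of paths = 6807979

Inclusion–exclusion. Total paths: C(27, 11) = 13037895. Through P₁: C(5, 2)·C(22, 9) = 4974200. Through P₂: C(16, 5)·C(11, 6) = 2018016. Since P₁ is strictly southwest of P₂, a monotone path through both must visit P₁ then P₂; paths through both = C(5, 2)·C(11, 3)·C(11, 6) = 762300. Avoid both = 13037895 − 4974200 − 2018016 + 762300 = 6807979.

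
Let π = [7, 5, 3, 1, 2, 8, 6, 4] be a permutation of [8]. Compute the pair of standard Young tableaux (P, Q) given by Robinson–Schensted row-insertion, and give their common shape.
P = [1, 2, 4] / [3, 6] / [5, 8] / [7];  Q = [1, 5, 6] / [2, 7] / [3, 8] / [4];  common shape = (3, 2, 2, 1)

Row-insert the values π_1, π_2, … into P one at a time, bumping the leftmost entry strictly greater than the inserted value down to the next row. The recording tableau Q records, in position (i, j), the step at which that cell was added to P.
  Insert 7 (step 1): P = [7];  Q = [1]
  Insert 5 (step 2): P = [5] / [7];  Q = [1] / [2]
  Insert 3 (step 3): P = [3] / [5] / [7];  Q = [1] / [2] / [3]
  Insert 1 (step 4): P = [1] / [3] / [5] / [7];  Q = [1] / [2] / [3] / [4]
  Insert 2 (step 5): P = [1, 2] / [3] / [5] / [7];  Q = [1, 5] / [2] / [3] / [4]
  Insert 8 (step 6): P = [1, 2, 8] / [3] / [5] / [7];  Q = [1, 5, 6] / [2] / [3] / [4]
  Insert 6 (step 7): P = [1, 2, 6] / [3, 8] / [5] / [7];  Q = [1, 5, 6] / [2, 7] / [3] / [4]
  Insert 4 (step 8): P = [1, 2, 4] / [3, 6] / [5, 8] / [7];  Q = [1, 5, 6] / [2, 7] / [3, 8] / [4]
Final shape: (3, 2, 2, 1).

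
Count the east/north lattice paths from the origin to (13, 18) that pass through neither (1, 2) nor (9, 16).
Number of paths = 98732835

Inclusion–exclusion. Total paths: C(31, 13) = 206253075. Through P₁: C(3, 1)·C(28, 12) = 91265265. Through P₂: C(25, 9)·C(6, 4) = 30644625. Since P₁ is strictly southwest of P₂, a monotone path through both must visit P₁ then P₂; paths through both = C(3, 1)·C(22, 8)·C(6, 4) = 14389650. Avoid both = 206253075 − 91265265 − 30644625 + 14389650 = 98732835.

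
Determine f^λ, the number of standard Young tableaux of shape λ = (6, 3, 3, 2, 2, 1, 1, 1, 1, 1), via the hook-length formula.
# SYT of shape (6, 3, 3, 2, 2, 1, 1, 1, 1, 1) = 177768864

Hook-length formula: f^λ = n! / Π hook(c), product over all cells c of the Young diagram. For λ = (6, 3, 3, 2, 2, 1, 1, 1, 1, 1), n = 21 boxes. Hook lengths by row (left-to-right, top-to-bottom): [15, 9, 6, 3, 2, 1]; [11, 5, 2]; [10, 4, 1]; [8, 2]; [7, 1]; [5]; [4]; [3]; [2]; [1]. Product of hooks = 287400960000. So f^λ = 21! / 287400960000 = 51090942171709440000 / 287400960000 = 177768864.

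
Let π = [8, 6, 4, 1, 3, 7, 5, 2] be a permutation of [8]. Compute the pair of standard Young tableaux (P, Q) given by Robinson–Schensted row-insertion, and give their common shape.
P = [1, 2, 5] / [3, 7] / [4] / [6] / [8];  Q = [1, 5, 6] / [2, 7] / [3] / [4] / [8];  common shape = (3, 2, 1, 1, 1)

Row-insert the values π_1, π_2, … into P one at a time, bumping the leftmost entry strictly greater than the inserted value down to the next row. The recording tableau Q records, in position (i, j), the step at which that cell was added to P.
  Insert 8 (step 1): P = [8];  Q = [1]
  Insert 6 (step 2): P = [6] / [8];  Q = [1] / [2]
  Insert 4 (step 3): P = [4] / [6] / [8];  Q = [1] / [2] / [3]
  Insert 1 (step 4): P = [1] / [4] / [6] / [8];  Q = [1] / [2] / [3] / [4]
  Insert 3 (step 5): P = [1, 3] / [4] / [6] / [8];  Q = [1, 5] / [2] / [3] / [4]
  Insert 7 (step 6): P = [1, 3, 7] / [4] / [6] / [8];  Q = [1, 5, 6] / [2] / [3] / [4]
  Insert 5 (step 7): P = [1, 3, 5] / [4, 7] / [6] / [8];  Q = [1, 5, 6] / [2, 7] / [3] / [4]
  Insert 2 (step 8): P = [1, 2, 5] / [3, 7] / [4] / [6] / [8];  Q = [1, 5, 6] / [2, 7] / [3] / [4] / [8]
Final shape: (3, 2, 1, 1, 1).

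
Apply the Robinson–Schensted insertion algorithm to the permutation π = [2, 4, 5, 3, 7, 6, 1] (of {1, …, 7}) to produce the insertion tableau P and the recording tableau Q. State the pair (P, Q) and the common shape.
P = [1, 3, 5, 6] / [2, 7] / [4];  Q = [1, 2, 3, 5] / [4, 6] / [7];  common shape = (4, 2, 1)

Row-insert the values π_1, π_2, … into P one at a time, bumping the leftmost entry strictly greater than the inserted value down to the next row. The recording tableau Q records, in position (i, j), the step at which that cell was added to P.
  Insert 2 (step 1): P = [2];  Q = [1]
  Insert 4 (step 2): P = [2, 4];  Q = [1, 2]
  Insert 5 (step 3): P = [2, 4, 5];  Q = [1, 2, 3]
  Insert 3 (step 4): P = [2, 3, 5] / [4];  Q = [1, 2, 3] / [4]
  Insert 7 (step 5): P = [2, 3, 5, 7] / [4];  Q = [1, 2, 3, 5] / [4]
  Insert 6 (step 6): P = [2, 3, 5, 6] / [4, 7];  Q = [1, 2, 3, 5] / [4, 6]
  Insert 1 (step 7): P = [1, 3, 5, 6] / [2, 7] / [4];  Q = [1, 2, 3, 5] / [4, 6] / [7]
Final shape: (4, 2, 1).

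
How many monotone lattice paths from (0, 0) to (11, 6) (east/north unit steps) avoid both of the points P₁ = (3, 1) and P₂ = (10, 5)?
Number of paths = 3862

Inclusion–exclusion. Total paths: C(17, 11) = 12376. Through P₁: C(4, 3)·C(13, 8) = 5148. Through P₂: C(15, 10)·C(2, 1) = 6006. Since P₁ is strictly southwest of P₂, a monotone path through both must visit P₁ then P₂; paths through both = C(4, 3)·C(11, 7)·C(2, 1) = 2640. Avoid both = 12376 − 5148 − 6006 + 2640 = 3862.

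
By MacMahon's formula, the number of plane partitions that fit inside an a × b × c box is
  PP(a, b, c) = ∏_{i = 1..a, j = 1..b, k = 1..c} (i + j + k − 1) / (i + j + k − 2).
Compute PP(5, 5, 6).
PP(5, 5, 6) = 3184461423

Evaluate the triple product over i = 1..5, j = 1..5, k = 1..6. The factors are (2/1) · (3/2) · (4/3) · (5/4) · (6/5) · (7/6) · (3/2) · (4/3) · … (150 factors total). The numerators and denominators telescope so the product is an integer; carrying out the multiplication exactly gives PP(5, 5, 6) = 3184461423.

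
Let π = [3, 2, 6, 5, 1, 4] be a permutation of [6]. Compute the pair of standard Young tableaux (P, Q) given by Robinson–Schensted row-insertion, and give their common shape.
P = [1, 4] / [2, 5] / [3, 6];  Q = [1, 3] / [2, 4] / [5, 6];  common shape = (2, 2, 2)

Row-insert the values π_1, π_2, … into P one at a time, bumping the leftmost entry strictly greater than the inserted value down to the next row. The recording tableau Q records, in position (i, j), the step at which that cell was added to P.
  Insert 3 (step 1): P = [3];  Q = [1]
  Insert 2 (step 2): P = [2] / [3];  Q = [1] / [2]
  Insert 6 (step 3): P = [2, 6] / [3];  Q = [1, 3] / [2]
  Insert 5 (step 4): P = [2, 5] / [3, 6];  Q = [1, 3] / [2, 4]
  Insert 1 (step 5): P = [1, 5] / [2, 6] / [3];  Q = [1, 3] / [2, 4] / [5]
  Insert 4 (step 6): P = [1, 4] / [2, 5] / [3, 6];  Q = [1, 3] / [2, 4] / [5, 6]
Final shape: (2, 2, 2).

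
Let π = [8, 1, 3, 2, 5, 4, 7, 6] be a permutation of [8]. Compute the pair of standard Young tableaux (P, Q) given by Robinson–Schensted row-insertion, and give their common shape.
P = [1, 2, 4, 6] / [3, 5, 7] / [8];  Q = [1, 3, 5, 7] / [2, 6, 8] / [4];  common shape = (4, 3, 1)

Row-insert the values π_1, π_2, … into P one at a time, bumping the leftmost entry strictly greater than the inserted value down to the next row. The recording tableau Q records, in position (i, j), the step at which that cell was added to P.
  Insert 8 (step 1): P = [8];  Q = [1]
  Insert 1 (step 2): P = [1] / [8];  Q = [1] / [2]
  Insert 3 (step 3): P = [1, 3] / [8];  Q = [1, 3] / [2]
  Insert 2 (step 4): P = [1, 2] / [3] / [8];  Q = [1, 3] / [2] / [4]
  Insert 5 (step 5): P = [1, 2, 5] / [3] / [8];  Q = [1, 3, 5] / [2] / [4]
  Insert 4 (step 6): P = [1, 2, 4] / [3, 5] / [8];  Q = [1, 3, 5] / [2, 6] / [4]
  Insert 7 (step 7): P = [1, 2, 4, 7] / [3, 5] / [8];  Q = [1, 3, 5, 7] / [2, 6] / [4]
  Insert 6 (step 8): P = [1, 2, 4, 6] / [3, 5, 7] / [8];  Q = [1, 3, 5, 7] / [2, 6, 8] / [4]
Final shape: (4, 3, 1).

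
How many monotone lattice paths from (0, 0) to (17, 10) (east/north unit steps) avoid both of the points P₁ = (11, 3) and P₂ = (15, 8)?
Number of paths = 5144961

Inclusion–exclusion. Total paths: C(27, 17) = 8436285. Through P₁: C(14, 11)·C(13, 6) = 624624. Through P₂: C(23, 15)·C(4, 2) = 2941884. Since P₁ is strictly southwest of P₂, a monotone path through both must visit P₁ then P₂; paths through both = C(14, 11)·C(9, 4)·C(4, 2) = 275184. Avoid both = 8436285 − 624624 − 2941884 + 275184 = 5144961.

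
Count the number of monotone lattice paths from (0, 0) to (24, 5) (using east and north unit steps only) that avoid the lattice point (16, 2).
Number of paths = 93510

Total paths from (0, 0) to (24, 5): C(29, 24) = 118755. Paths through (16, 2): (paths (0, 0) → (16, 2)) × (paths (16, 2) → (24, 5)) = C(18, 16) · C(11, 8) = 153 · 165 = 25245. Avoidance count = 118755 − 25245 = 93510.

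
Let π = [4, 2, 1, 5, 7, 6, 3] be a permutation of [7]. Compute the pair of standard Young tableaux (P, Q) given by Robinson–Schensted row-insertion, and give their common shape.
P = [1, 3, 6] / [2, 5] / [4, 7];  Q = [1, 4, 5] / [2, 6] / [3, 7];  common shape = (3, 2, 2)

Row-insert the values π_1, π_2, … into P one at a time, bumping the leftmost entry strictly greater than the inserted value down to the next row. The recording tableau Q records, in position (i, j), the step at which that cell was added to P.
  Insert 4 (step 1): P = [4];  Q = [1]
  Insert 2 (step 2): P = [2] / [4];  Q = [1] / [2]
  Insert 1 (step 3): P = [1] / [2] / [4];  Q = [1] / [2] / [3]
  Insert 5 (step 4): P = [1, 5] / [2] / [4];  Q = [1, 4] / [2] / [3]
  Insert 7 (step 5): P = [1, 5, 7] / [2] / [4];  Q = [1, 4, 5] / [2] / [3]
  Insert 6 (step 6): P = [1, 5, 6] / [2, 7] / [4];  Q = [1, 4, 5] / [2, 6] / [3]
  Insert 3 (step 7): P = [1, 3, 6] / [2, 5] / [4, 7];  Q = [1, 4, 5] / [2, 6] / [3, 7]
Final shape: (3, 2, 2).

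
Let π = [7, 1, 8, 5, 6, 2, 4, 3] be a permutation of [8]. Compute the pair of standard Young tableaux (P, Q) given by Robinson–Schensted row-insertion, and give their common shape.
P = [1, 2, 3] / [4, 6] / [5, 8] / [7];  Q = [1, 3, 5] / [2, 4] / [6, 7] / [8];  common shape = (3, 2, 2, 1)

Row-insert the values π_1, π_2, … into P one at a time, bumping the leftmost entry strictly greater than the inserted value down to the next row. The recording tableau Q records, in position (i, j), the step at which that cell was added to P.
  Insert 7 (step 1): P = [7];  Q = [1]
  Insert 1 (step 2): P = [1] / [7];  Q = [1] / [2]
  Insert 8 (step 3): P = [1, 8] / [7];  Q = [1, 3] / [2]
  Insert 5 (step 4): P = [1, 5] / [7, 8];  Q = [1, 3] / [2, 4]
  Insert 6 (step 5): P = [1, 5, 6] / [7, 8];  Q = [1, 3, 5] / [2, 4]
  Insert 2 (step 6): P = [1, 2, 6] / [5, 8] / [7];  Q = [1, 3, 5] / [2, 4] / [6]
  Insert 4 (step 7): P = [1, 2, 4] / [5, 6] / [7, 8];  Q = [1, 3, 5] / [2, 4] / [6, 7]
  Insert 3 (step 8): P = [1, 2, 3] / [4, 6] / [5, 8] / [7];  Q = [1, 3, 5] / [2, 4] / [6, 7] / [8]
Final shape: (3, 2, 2, 1).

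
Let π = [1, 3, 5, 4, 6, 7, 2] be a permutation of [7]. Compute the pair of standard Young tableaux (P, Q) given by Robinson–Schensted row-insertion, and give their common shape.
P = [1, 2, 4, 6, 7] / [3] / [5];  Q = [1, 2, 3, 5, 6] / [4] / [7];  common shape = (5, 1, 1)

Row-insert the values π_1, π_2, … into P one at a time, bumping the leftmost entry strictly greater than the inserted value down to the next row. The recording tableau Q records, in position (i, j), the step at which that cell was added to P.
  Insert 1 (step 1): P = [1];  Q = [1]
  Insert 3 (step 2): P = [1, 3];  Q = [1, 2]
  Insert 5 (step 3): P = [1, 3, 5];  Q = [1, 2, 3]
  Insert 4 (step 4): P = [1, 3, 4] / [5];  Q = [1, 2, 3] / [4]
  Insert 6 (step 5): P = [1, 3, 4, 6] / [5];  Q = [1, 2, 3, 5] / [4]
  Insert 7 (step 6): P = [1, 3, 4, 6, 7] / [5];  Q = [1, 2, 3, 5, 6] / [4]
  Insert 2 (step 7): P = [1, 2, 4, 6, 7] / [3] / [5];  Q = [1, 2, 3, 5, 6] / [4] / [7]
Final shape: (5, 1, 1).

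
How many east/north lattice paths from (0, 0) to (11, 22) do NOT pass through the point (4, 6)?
Number of paths = 142053750

Total paths from (0, 0) to (11, 22): C(33, 11) = 193536720. Paths through (4, 6): (paths (0, 0) → (4, 6)) × (paths (4, 6) → (11, 22)) = C(10, 4) · C(23, 7) = 210 · 245157 = 51482970. Avoidance count = 193536720 − 51482970 = 142053750.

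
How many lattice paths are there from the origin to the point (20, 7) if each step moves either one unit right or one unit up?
Number of paths = 888030

A monotone lattice path from (0, 0) to (20, 7) consists of 20 east steps and 7 north steps in some order, so it is determined by which 20 of the 27 steps are east. The count is C(27, 20) = 888030.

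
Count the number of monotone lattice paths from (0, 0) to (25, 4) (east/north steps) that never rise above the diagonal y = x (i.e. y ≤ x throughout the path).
Number of paths = 20097

By the reflection principle (André's argument), the number of monotone paths to (25, 4) with n ≤ m that never go above y = x is C(29, 25) − C(29, 26) = 23751 − 3654 = 20097.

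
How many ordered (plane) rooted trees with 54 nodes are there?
C_53 = 116157871455782434250553845880

These ordered rooted trees are counted by the Catalan number C_n = (1/(n + 1)) · C(2n, n). For n = 53: C_53 = (1/54) · C(106, 53) = 6272525058612251449529907677520/54 = 116157871455782434250553845880.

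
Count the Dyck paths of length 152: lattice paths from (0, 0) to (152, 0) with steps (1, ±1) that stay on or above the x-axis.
C_76 = 4790408930363303911328386208394864461024520

These Dyck paths are counted by the Catalan number C_n = (1/(n + 1)) · C(2n, n). For n = 76: C_76 = (1/77) · C(152, 76) = 368861487637974401172285738046404563498888040/77 = 4790408930363303911328386208394864461024520.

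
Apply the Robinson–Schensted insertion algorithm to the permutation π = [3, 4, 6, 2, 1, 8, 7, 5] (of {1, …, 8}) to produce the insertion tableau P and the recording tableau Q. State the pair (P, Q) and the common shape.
P = [1, 4, 5, 7] / [2, 6] / [3, 8];  Q = [1, 2, 3, 6] / [4, 7] / [5, 8];  common shape = (4, 2, 2)

Row-insert the values π_1, π_2, … into P one at a time, bumping the leftmost entry strictly greater than the inserted value down to the next row. The recording tableau Q records, in position (i, j), the step at which that cell was added to P.
  Insert 3 (step 1): P = [3];  Q = [1]
  Insert 4 (step 2): P = [3, 4];  Q = [1, 2]
  Insert 6 (step 3): P = [3, 4, 6];  Q = [1, 2, 3]
  Insert 2 (step 4): P = [2, 4, 6] / [3];  Q = [1, 2, 3] / [4]
  Insert 1 (step 5): P = [1, 4, 6] / [2] / [3];  Q = [1, 2, 3] / [4] / [5]
  Insert 8 (step 6): P = [1, 4, 6, 8] / [2] / [3];  Q = [1, 2, 3, 6] / [4] / [5]
  Insert 7 (step 7): P = [1, 4, 6, 7] / [2, 8] / [3];  Q = [1, 2, 3, 6] / [4, 7] / [5]
  Insert 5 (step 8): P = [1, 4, 5, 7] / [2, 6] / [3, 8];  Q = [1, 2, 3, 6] / [4, 7] / [5, 8]
Final shape: (4, 2, 2).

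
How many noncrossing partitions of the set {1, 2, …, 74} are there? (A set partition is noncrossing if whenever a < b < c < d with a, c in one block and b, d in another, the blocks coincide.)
C_74 = 311496878311103321137536291518809134027240

These noncrossing partitions are counted by the Catalan number C_n = (1/(n + 1)) · C(2n, n). For n = 74: C_74 = (1/75) · C(148, 74) = 23362265873332749085315221863910685052043000/75 = 311496878311103321137536291518809134027240.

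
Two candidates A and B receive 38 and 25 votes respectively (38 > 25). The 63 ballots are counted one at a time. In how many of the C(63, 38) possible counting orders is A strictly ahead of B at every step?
Strict-lead orderings = 50428212886159017

Total orderings of the 63 votes with 38 for A: C(63, 38) = 244382877832924467. By the Bertrand ballot formula (Cycle Lemma / reflection principle), the number of orderings in which A is strictly ahead of B throughout is (p − q)/(p + q) · C(p + q, p) = (38 − 25)/(38 + 25) · 244382877832924467 = 50428212886159017.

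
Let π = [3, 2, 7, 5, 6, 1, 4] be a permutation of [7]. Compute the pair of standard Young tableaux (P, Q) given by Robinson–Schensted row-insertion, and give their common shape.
P = [1, 4, 6] / [2, 5] / [3, 7];  Q = [1, 3, 5] / [2, 4] / [6, 7];  common shape = (3, 2, 2)

Row-insert the values π_1, π_2, … into P one at a time, bumping the leftmost entry strictly greater than the inserted value down to the next row. The recording tableau Q records, in position (i, j), the step at which that cell was added to P.
  Insert 3 (step 1): P = [3];  Q = [1]
  Insert 2 (step 2): P = [2] / [3];  Q = [1] / [2]
  Insert 7 (step 3): P = [2, 7] / [3];  Q = [1, 3] / [2]
  Insert 5 (step 4): P = [2, 5] / [3, 7];  Q = [1, 3] / [2, 4]
  Insert 6 (step 5): P = [2, 5, 6] / [3, 7];  Q = [1, 3, 5] / [2, 4]
  Insert 1 (step 6): P = [1, 5, 6] / [2, 7] / [3];  Q = [1, 3, 5] / [2, 4] / [6]
  Insert 4 (step 7): P = [1, 4, 6] / [2, 5] / [3, 7];  Q = [1, 3, 5] / [2, 4] / [6, 7]
Final shape: (3, 2, 2).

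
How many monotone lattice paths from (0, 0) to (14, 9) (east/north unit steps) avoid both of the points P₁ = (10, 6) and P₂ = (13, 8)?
Number of paths = 290090

Inclusion–exclusion. Total paths: C(23, 14) = 817190. Through P₁: C(16, 10)·C(7, 4) = 280280. Through P₂: C(21, 13)·C(2, 1) = 406980. Since P₁ is strictly southwest of P₂, a monotone path through both must visit P₁ then P₂; paths through both = C(16, 10)·C(5, 3)·C(2, 1) = 160160. Avoid both = 817190 − 280280 − 406980 + 160160 = 290090.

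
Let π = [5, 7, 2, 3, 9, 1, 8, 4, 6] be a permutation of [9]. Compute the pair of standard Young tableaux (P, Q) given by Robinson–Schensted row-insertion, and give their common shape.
P = [1, 3, 4, 6] / [2, 7, 8] / [5, 9];  Q = [1, 2, 5, 9] / [3, 4, 7] / [6, 8];  common shape = (4, 3, 2)

Row-insert the values π_1, π_2, … into P one at a time, bumping the leftmost entry strictly greater than the inserted value down to the next row. The recording tableau Q records, in position (i, j), the step at which that cell was added to P.
  Insert 5 (step 1): P = [5];  Q = [1]
  Insert 7 (step 2): P = [5, 7];  Q = [1, 2]
  Insert 2 (step 3): P = [2, 7] / [5];  Q = [1, 2] / [3]
  Insert 3 (step 4): P = [2, 3] / [5, 7];  Q = [1, 2] / [3, 4]
  Insert 9 (step 5): P = [2, 3, 9] / [5, 7];  Q = [1, 2, 5] / [3, 4]
  Insert 1 (step 6): P = [1, 3, 9] / [2, 7] / [5];  Q = [1, 2, 5] / [3, 4] / [6]
  Insert 8 (step 7): P = [1, 3, 8] / [2, 7, 9] / [5];  Q = [1, 2, 5] / [3, 4, 7] / [6]
  Insert 4 (step 8): P = [1, 3, 4] / [2, 7, 8] / [5, 9];  Q = [1, 2, 5] / [3, 4, 7] / [6, 8]
  Insert 6 (step 9): P = [1, 3, 4, 6] / [2, 7, 8] / [5, 9];  Q = [1, 2, 5, 9] / [3, 4, 7] / [6, 8]
Final shape: (4, 3, 2).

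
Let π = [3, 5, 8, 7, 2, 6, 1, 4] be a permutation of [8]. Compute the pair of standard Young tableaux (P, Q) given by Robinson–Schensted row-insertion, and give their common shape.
P = [1, 4, 6] / [2, 5] / [3, 7] / [8];  Q = [1, 2, 3] / [4, 6] / [5, 8] / [7];  common shape = (3, 2, 2, 1)

Row-insert the values π_1, π_2, … into P one at a time, bumping the leftmost entry strictly greater than the inserted value down to the next row. The recording tableau Q records, in position (i, j), the step at which that cell was added to P.
  Insert 3 (step 1): P = [3];  Q = [1]
  Insert 5 (step 2): P = [3, 5];  Q = [1, 2]
  Insert 8 (step 3): P = [3, 5, 8];  Q = [1, 2, 3]
  Insert 7 (step 4): P = [3, 5, 7] / [8];  Q = [1, 2, 3] / [4]
  Insert 2 (step 5): P = [2, 5, 7] / [3] / [8];  Q = [1, 2, 3] / [4] / [5]
  Insert 6 (step 6): P = [2, 5, 6] / [3, 7] / [8];  Q = [1, 2, 3] / [4, 6] / [5]
  Insert 1 (step 7): P = [1, 5, 6] / [2, 7] / [3] / [8];  Q = [1, 2, 3] / [4, 6] / [5] / [7]
  Insert 4 (step 8): P = [1, 4, 6] / [2, 5] / [3, 7] / [8];  Q = [1, 2, 3] / [4, 6] / [5, 8] / [7]
Final shape: (3, 2, 2, 1).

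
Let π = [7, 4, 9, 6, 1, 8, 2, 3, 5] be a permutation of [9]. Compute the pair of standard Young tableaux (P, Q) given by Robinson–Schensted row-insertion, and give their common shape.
P = [1, 2, 3, 5] / [4, 6, 8] / [7, 9];  Q = [1, 3, 6, 9] / [2, 4, 8] / [5, 7];  common shape = (4, 3, 2)

Row-insert the values π_1, π_2, … into P one at a time, bumping the leftmost entry strictly greater than the inserted value down to the next row. The recording tableau Q records, in position (i, j), the step at which that cell was added to P.
  Insert 7 (step 1): P = [7];  Q = [1]
  Insert 4 (step 2): P = [4] / [7];  Q = [1] / [2]
  Insert 9 (step 3): P = [4, 9] / [7];  Q = [1, 3] / [2]
  Insert 6 (step 4): P = [4, 6] / [7, 9];  Q = [1, 3] / [2, 4]
  Insert 1 (step 5): P = [1, 6] / [4, 9] / [7];  Q = [1, 3] / [2, 4] / [5]
  Insert 8 (step 6): P = [1, 6, 8] / [4, 9] / [7];  Q = [1, 3, 6] / [2, 4] / [5]
  Insert 2 (step 7): P = [1, 2, 8] / [4, 6] / [7, 9];  Q = [1, 3, 6] / [2, 4] / [5, 7]
  Insert 3 (step 8): P = [1, 2, 3] / [4, 6, 8] / [7, 9];  Q = [1, 3, 6] / [2, 4, 8] / [5, 7]
  Insert 5 (step 9): P = [1, 2, 3, 5] / [4, 6, 8] / [7, 9];  Q = [1, 3, 6, 9] / [2, 4, 8] / [5, 7]
Final shape: (4, 3, 2).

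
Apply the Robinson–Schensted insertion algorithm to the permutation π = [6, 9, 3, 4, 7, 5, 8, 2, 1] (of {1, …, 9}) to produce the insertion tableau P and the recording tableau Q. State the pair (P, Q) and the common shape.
P = [1, 4, 5, 8] / [2, 7] / [3] / [6] / [9];  Q = [1, 2, 5, 7] / [3, 4] / [6] / [8] / [9];  common shape = (4, 2, 1, 1, 1)

Row-insert the values π_1, π_2, … into P one at a time, bumping the leftmost entry strictly greater than the inserted value down to the next row. The recording tableau Q records, in position (i, j), the step at which that cell was added to P.
  Insert 6 (step 1): P = [6];  Q = [1]
  Insert 9 (step 2): P = [6, 9];  Q = [1, 2]
  Insert 3 (step 3): P = [3, 9] / [6];  Q = [1, 2] / [3]
  Insert 4 (step 4): P = [3, 4] / [6, 9];  Q = [1, 2] / [3, 4]
  Insert 7 (step 5): P = [3, 4, 7] / [6, 9];  Q = [1, 2, 5] / [3, 4]
  Insert 5 (step 6): P = [3, 4, 5] / [6, 7] / [9];  Q = [1, 2, 5] / [3, 4] / [6]
  Insert 8 (step 7): P = [3, 4, 5, 8] / [6, 7] / [9];  Q = [1, 2, 5, 7] / [3, 4] / [6]
  Insert 2 (step 8): P = [2, 4, 5, 8] / [3, 7] / [6] / [9];  Q = [1, 2, 5, 7] / [3, 4] / [6] / [8]
  Insert 1 (step 9): P = [1, 4, 5, 8] / [2, 7] / [3] / [6] / [9];  Q = [1, 2, 5, 7] / [3, 4] / [6] / [8] / [9]
Final shape: (4, 2, 1, 1, 1).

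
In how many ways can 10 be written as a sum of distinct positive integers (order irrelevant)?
q(10) = 10

List partitions of 10 into distinct parts: 10, 9+1, 8+2, 7+3, 7+2+1, 6+4, 6+3+1, 5+4+1, 5+3+2, 4+3+2+1. There are q(10) = 10. (Euler: this equals the number of odd-part partitions of 10.)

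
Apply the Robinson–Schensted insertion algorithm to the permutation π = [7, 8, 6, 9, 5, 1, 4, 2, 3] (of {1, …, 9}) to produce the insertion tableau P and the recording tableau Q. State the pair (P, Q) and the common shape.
P = [1, 2, 3] / [4, 8, 9] / [5] / [6] / [7];  Q = [1, 2, 4] / [3, 7, 9] / [5] / [6] / [8];  common shape = (3, 3, 1, 1, 1)

Row-insert the values π_1, π_2, … into P one at a time, bumping the leftmost entry strictly greater than the inserted value down to the next row. The recording tableau Q records, in position (i, j), the step at which that cell was added to P.
  Insert 7 (step 1): P = [7];  Q = [1]
  Insert 8 (step 2): P = [7, 8];  Q = [1, 2]
  Insert 6 (step 3): P = [6, 8] / [7];  Q = [1, 2] / [3]
  Insert 9 (step 4): P = [6, 8, 9] / [7];  Q = [1, 2, 4] / [3]
  Insert 5 (step 5): P = [5, 8, 9] / [6] / [7];  Q = [1, 2, 4] / [3] / [5]
  Insert 1 (step 6): P = [1, 8, 9] / [5] / [6] / [7];  Q = [1, 2, 4] / [3] / [5] / [6]
  Insert 4 (step 7): P = [1, 4, 9] / [5, 8] / [6] / [7];  Q = [1, 2, 4] / [3, 7] / [5] / [6]
  Insert 2 (step 8): P = [1, 2, 9] / [4, 8] / [5] / [6] / [7];  Q = [1, 2, 4] / [3, 7] / [5] / [6] / [8]
  Insert 3 (step 9): P = [1, 2, 3] / [4, 8, 9] / [5] / [6] / [7];  Q = [1, 2, 4] / [3, 7, 9] / [5] / [6] / [8]
Final shape: (3, 3, 1, 1, 1).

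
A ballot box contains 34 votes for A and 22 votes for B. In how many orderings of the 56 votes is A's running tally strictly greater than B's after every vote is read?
Strict-lead orderings = 459124809056550

Total orderings of the 56 votes with 34 for A: C(56, 34) = 2142582442263900. By the Bertrand ballot formula (Cycle Lemma / reflection principle), the number of orderings in which A is strictly ahead of B throughout is (p − q)/(p + q) · C(p + q, p) = (34 − 22)/(34 + 22) · 2142582442263900 = 459124809056550.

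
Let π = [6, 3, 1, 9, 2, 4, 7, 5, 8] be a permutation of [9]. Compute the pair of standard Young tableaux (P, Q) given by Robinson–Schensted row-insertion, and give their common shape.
P = [1, 2, 4, 5, 8] / [3, 7] / [6, 9];  Q = [1, 4, 6, 7, 9] / [2, 5] / [3, 8];  common shape = (5, 2, 2)

Row-insert the values π_1, π_2, … into P one at a time, bumping the leftmost entry strictly greater than the inserted value down to the next row. The recording tableau Q records, in position (i, j), the step at which that cell was added to P.
  Insert 6 (step 1): P = [6];  Q = [1]
  Insert 3 (step 2): P = [3] / [6];  Q = [1] / [2]
  Insert 1 (step 3): P = [1] / [3] / [6];  Q = [1] / [2] / [3]
  Insert 9 (step 4): P = [1, 9] / [3] / [6];  Q = [1, 4] / [2] / [3]
  Insert 2 (step 5): P = [1, 2] / [3, 9] / [6];  Q = [1, 4] / [2, 5] / [3]
  Insert 4 (step 6): P = [1, 2, 4] / [3, 9] / [6];  Q = [1, 4, 6] / [2, 5] / [3]
  Insert 7 (step 7): P = [1, 2, 4, 7] / [3, 9] / [6];  Q = [1, 4, 6, 7] / [2, 5] / [3]
  Insert 5 (step 8): P = [1, 2, 4, 5] / [3, 7] / [6, 9];  Q = [1, 4, 6, 7] / [2, 5] / [3, 8]
  Insert 8 (step 9): P = [1, 2, 4, 5, 8] / [3, 7] / [6, 9];  Q = [1, 4, 6, 7, 9] / [2, 5] / [3, 8]
Final shape: (5, 2, 2).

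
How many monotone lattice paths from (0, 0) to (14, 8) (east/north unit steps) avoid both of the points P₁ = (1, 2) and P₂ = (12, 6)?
Number of paths = 151560

Inclusion–exclusion. Total paths: C(22, 14) = 319770. Through P₁: C(3, 1)·C(19, 13) = 81396. Through P₂: C(18, 12)·C(4, 2) = 111384. Since P₁ is strictly southwest of P₂, a monotone path through both must visit P₁ then P₂; paths through both = C(3, 1)·C(15, 11)·C(4, 2) = 24570. Avoid both = 319770 − 81396 − 111384 + 24570 = 151560.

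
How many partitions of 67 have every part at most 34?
p(67, parts ≤ 34) = 2635869

Use the recurrence p(n, m) = p(n, m−1) + p(n−m, m): either the largest part is < m (count p(n, m−1)) or the largest part is exactly m (remove one copy of m, count p(n−m, m)). With p(0, ·) = 1 this gives p(67, parts ≤ 34) = 2635869. (By conjugating Young diagrams, this also counts partitions of 67 into at most 34 parts.)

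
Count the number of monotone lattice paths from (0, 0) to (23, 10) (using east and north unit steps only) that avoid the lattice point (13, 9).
Number of paths = 87089420

Total paths from (0, 0) to (23, 10): C(33, 23) = 92561040. Paths through (13, 9): (paths (0, 0) → (13, 9)) × (paths (13, 9) → (23, 10)) = C(22, 13) · C(11, 10) = 497420 · 11 = 5471620. Avoidance count = 92561040 − 5471620 = 87089420.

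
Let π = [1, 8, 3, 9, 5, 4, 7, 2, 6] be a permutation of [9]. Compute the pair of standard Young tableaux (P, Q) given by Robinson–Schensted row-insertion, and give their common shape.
P = [1, 2, 4, 6] / [3, 7] / [5, 9] / [8];  Q = [1, 2, 4, 7] / [3, 5] / [6, 9] / [8];  common shape = (4, 2, 2, 1)

Row-insert the values π_1, π_2, … into P one at a time, bumping the leftmost entry strictly greater than the inserted value down to the next row. The recording tableau Q records, in position (i, j), the step at which that cell was added to P.
  Insert 1 (step 1): P = [1];  Q = [1]
  Insert 8 (step 2): P = [1, 8];  Q = [1, 2]
  Insert 3 (step 3): P = [1, 3] / [8];  Q = [1, 2] / [3]
  Insert 9 (step 4): P = [1, 3, 9] / [8];  Q = [1, 2, 4] / [3]
  Insert 5 (step 5): P = [1, 3, 5] / [8, 9];  Q = [1, 2, 4] / [3, 5]
  Insert 4 (step 6): P = [1, 3, 4] / [5, 9] / [8];  Q = [1, 2, 4] / [3, 5] / [6]
  Insert 7 (step 7): P = [1, 3, 4, 7] / [5, 9] / [8];  Q = [1, 2, 4, 7] / [3, 5] / [6]
  Insert 2 (step 8): P = [1, 2, 4, 7] / [3, 9] / [5] / [8];  Q = [1, 2, 4, 7] / [3, 5] / [6] / [8]
  Insert 6 (step 9): P = [1, 2, 4, 6] / [3, 7] / [5, 9] / [8];  Q = [1, 2, 4, 7] / [3, 5] / [6, 9] / [8]
Final shape: (4, 2, 2, 1).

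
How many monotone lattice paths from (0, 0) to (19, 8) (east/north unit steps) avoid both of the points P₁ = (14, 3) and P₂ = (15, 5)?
Number of paths = 1577475

Inclusion–exclusion. Total paths: C(27, 19) = 2220075. Through P₁: C(17, 14)·C(10, 5) = 171360. Through P₂: C(20, 15)·C(7, 4) = 542640. Since P₁ is strictly southwest of P₂, a monotone path through both must visit P₁ then P₂; paths through both = C(17, 14)·C(3, 1)·C(7, 4) = 71400. Avoid both = 2220075 − 171360 − 542640 + 71400 = 1577475.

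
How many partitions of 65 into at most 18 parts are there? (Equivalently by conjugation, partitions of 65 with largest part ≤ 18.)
p(65, parts ≤ 18) = 1396169

Use the recurrence p(n, m) = p(n, m−1) + p(n−m, m): either the largest part is < m (count p(n, m−1)) or the largest part is exactly m (remove one copy of m, count p(n−m, m)). With p(0, ·) = 1 this gives p(65, parts ≤ 18) = 1396169. (By conjugating Young diagrams, this also counts partitions of 65 into at most 18 parts.)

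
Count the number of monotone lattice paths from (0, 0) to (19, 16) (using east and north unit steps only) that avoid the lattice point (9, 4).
Number of paths = 3597577060

Total paths from (0, 0) to (19, 16): C(35, 19) = 4059928950. Paths through (9, 4): (paths (0, 0) → (9, 4)) × (paths (9, 4) → (19, 16)) = C(13, 9) · C(22, 10) = 715 · 646646 = 462351890. Avoidance count = 4059928950 − 462351890 = 3597577060.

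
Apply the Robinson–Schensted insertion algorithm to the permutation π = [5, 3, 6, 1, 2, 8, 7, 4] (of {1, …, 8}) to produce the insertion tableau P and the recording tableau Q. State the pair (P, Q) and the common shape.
P = [1, 2, 4] / [3, 6, 7] / [5, 8];  Q = [1, 3, 6] / [2, 5, 7] / [4, 8];  common shape = (3, 3, 2)

Row-insert the values π_1, π_2, … into P one at a time, bumping the leftmost entry strictly greater than the inserted value down to the next row. The recording tableau Q records, in position (i, j), the step at which that cell was added to P.
  Insert 5 (step 1): P = [5];  Q = [1]
  Insert 3 (step 2): P = [3] / [5];  Q = [1] / [2]
  Insert 6 (step 3): P = [3, 6] / [5];  Q = [1, 3] / [2]
  Insert 1 (step 4): P = [1, 6] / [3] / [5];  Q = [1, 3] / [2] / [4]
  Insert 2 (step 5): P = [1, 2] / [3, 6] / [5];  Q = [1, 3] / [2, 5] / [4]
  Insert 8 (step 6): P = [1, 2, 8] / [3, 6] / [5];  Q = [1, 3, 6] / [2, 5] / [4]
  Insert 7 (step 7): P = [1, 2, 7] / [3, 6, 8] / [5];  Q = [1, 3, 6] / [2, 5, 7] / [4]
  Insert 4 (step 8): P = [1, 2, 4] / [3, 6, 7] / [5, 8];  Q = [1, 3, 6] / [2, 5, 7] / [4, 8]
Final shape: (3, 3, 2).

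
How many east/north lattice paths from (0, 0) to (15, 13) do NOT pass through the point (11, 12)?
Number of paths = 30681770

Total paths from (0, 0) to (15, 13): C(28, 15) = 37442160. Paths through (11, 12): (paths (0, 0) → (11, 12)) × (paths (11, 12) → (15, 13)) = C(23, 11) · C(5, 4) = 1352078 · 5 = 6760390. Avoidance count = 37442160 − 6760390 = 30681770.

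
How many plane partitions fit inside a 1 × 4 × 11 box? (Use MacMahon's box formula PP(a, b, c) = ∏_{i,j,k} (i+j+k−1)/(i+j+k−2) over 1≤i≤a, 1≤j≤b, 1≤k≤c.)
PP(1, 4, 11) = 1365

Evaluate the triple product over i = 1..1, j = 1..4, k = 1..11. The factors are (2/1) · (3/2) · (4/3) · (5/4) · (6/5) · (7/6) · (8/7) · (9/8) · … (44 factors total). The numerators and denominators telescope so the product is an integer; carrying out the multiplication exactly gives PP(1, 4, 11) = 1365.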